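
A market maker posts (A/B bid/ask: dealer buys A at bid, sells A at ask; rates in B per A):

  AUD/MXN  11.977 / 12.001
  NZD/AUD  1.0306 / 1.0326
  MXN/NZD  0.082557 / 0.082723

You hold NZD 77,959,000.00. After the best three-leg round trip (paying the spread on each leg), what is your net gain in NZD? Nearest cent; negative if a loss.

Best loop NZD → AUD → MXN → NZD:
NZD 77,959,000.00 × 1.0306 (sell NZD at bid) = AUD 80,344,545.40
AUD 80,344,545.40 × 11.977 (sell AUD at bid) = MXN 962,286,620.26
MXN 962,286,620.26 × 0.082557 (sell MXN at bid) = NZD 79,443,496.51

Net profit: NZD 1,484,496.51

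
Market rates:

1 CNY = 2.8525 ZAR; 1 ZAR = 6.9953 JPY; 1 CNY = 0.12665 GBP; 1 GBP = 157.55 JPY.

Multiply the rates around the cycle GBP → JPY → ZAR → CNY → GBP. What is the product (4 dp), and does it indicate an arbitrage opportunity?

1.0000 (no arbitrage)

Around GBP → JPY → ZAR → CNY → GBP: 1 × 157.55 ÷ 6.9953 ÷ 2.8525 × 0.12665 = 0.999981
Product ≈ 1 (deviation 0.002%, within rounding noise).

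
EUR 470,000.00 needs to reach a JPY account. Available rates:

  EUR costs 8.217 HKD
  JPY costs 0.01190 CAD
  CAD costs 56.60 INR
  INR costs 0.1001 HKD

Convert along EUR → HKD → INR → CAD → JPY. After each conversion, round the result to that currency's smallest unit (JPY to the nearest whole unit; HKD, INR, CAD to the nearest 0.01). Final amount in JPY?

JPY 57,281,407

EUR 470,000.00 × 8.217 = HKD 3,861,990.00
HKD 3,861,990.00 ÷ 0.1001 = INR 38,581,318.68
INR 38,581,318.68 ÷ 56.60 = CAD 681,648.74
CAD 681,648.74 ÷ 0.01190 = JPY 57,281,407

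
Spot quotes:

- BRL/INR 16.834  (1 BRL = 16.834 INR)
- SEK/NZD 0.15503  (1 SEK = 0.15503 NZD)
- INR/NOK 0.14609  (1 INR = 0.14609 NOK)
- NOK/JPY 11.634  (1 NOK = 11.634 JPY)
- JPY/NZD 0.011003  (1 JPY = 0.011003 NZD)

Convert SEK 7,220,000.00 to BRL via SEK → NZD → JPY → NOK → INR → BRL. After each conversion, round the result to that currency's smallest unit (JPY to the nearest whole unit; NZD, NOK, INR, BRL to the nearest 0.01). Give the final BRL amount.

BRL 3,555,535.00

SEK 7,220,000.00 × 0.15503 = NZD 1,119,316.60
NZD 1,119,316.60 ÷ 0.011003 = JPY 101,728,310
JPY 101,728,310 ÷ 11.634 = NOK 8,744,052.78
NOK 8,744,052.78 ÷ 0.14609 = INR 59,853,876.24
INR 59,853,876.24 ÷ 16.834 = BRL 3,555,535.00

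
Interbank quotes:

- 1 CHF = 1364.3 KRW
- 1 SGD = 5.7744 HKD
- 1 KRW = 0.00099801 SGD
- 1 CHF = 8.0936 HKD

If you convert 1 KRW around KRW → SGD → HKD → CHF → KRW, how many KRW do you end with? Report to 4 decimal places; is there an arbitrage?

0.9714 (arbitrage exists)

Around KRW → SGD → HKD → CHF → KRW: 1 × 0.00099801 × 5.7744 ÷ 8.0936 × 1364.3 = 0.971426
Product < 1; profitable direction is KRW → CHF → HKD → SGD → KRW.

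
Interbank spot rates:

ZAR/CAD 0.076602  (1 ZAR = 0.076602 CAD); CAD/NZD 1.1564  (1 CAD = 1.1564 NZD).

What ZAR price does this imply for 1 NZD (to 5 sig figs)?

1 NZD ÷ 1.1564 = 0.864753 CAD
0.864753 CAD ÷ 0.076602 = 11.2889 ZAR

NZD/ZAR = 11.289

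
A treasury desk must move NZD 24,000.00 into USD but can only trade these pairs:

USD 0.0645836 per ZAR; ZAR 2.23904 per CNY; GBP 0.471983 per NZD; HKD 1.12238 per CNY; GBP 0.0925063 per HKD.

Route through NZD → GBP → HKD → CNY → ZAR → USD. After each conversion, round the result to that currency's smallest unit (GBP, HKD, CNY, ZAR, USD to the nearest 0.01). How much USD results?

USD 15,776.49

NZD 24,000.00 × 0.471983 = GBP 11,327.59
GBP 11,327.59 ÷ 0.0925063 = HKD 122,452.09
HKD 122,452.09 ÷ 1.12238 = CNY 109,100.38
CNY 109,100.38 × 2.23904 = ZAR 244,280.11
ZAR 244,280.11 × 0.0645836 = USD 15,776.49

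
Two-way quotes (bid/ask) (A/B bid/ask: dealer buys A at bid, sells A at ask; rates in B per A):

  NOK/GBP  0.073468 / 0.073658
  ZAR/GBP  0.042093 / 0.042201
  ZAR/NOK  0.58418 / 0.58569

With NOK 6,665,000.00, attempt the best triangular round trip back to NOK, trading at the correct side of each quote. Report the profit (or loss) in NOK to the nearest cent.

Net profit: NOK 113,323.83

Best loop NOK → GBP → ZAR → NOK:
NOK 6,665,000.00 × 0.073468 (sell NOK at bid) = GBP 489,664.22
GBP 489,664.22 ÷ 0.042201 (buy ZAR at ask) = ZAR 11,603,142.58
ZAR 11,603,142.58 × 0.58418 (sell ZAR at bid) = NOK 6,778,323.83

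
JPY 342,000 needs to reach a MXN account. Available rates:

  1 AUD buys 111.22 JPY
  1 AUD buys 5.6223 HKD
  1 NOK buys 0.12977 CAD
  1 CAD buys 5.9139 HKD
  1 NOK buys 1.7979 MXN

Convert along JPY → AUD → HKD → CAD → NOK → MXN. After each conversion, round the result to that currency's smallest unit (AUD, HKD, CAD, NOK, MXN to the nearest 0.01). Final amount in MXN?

MXN 40,501.87

JPY 342,000 ÷ 111.22 = AUD 3,074.99
AUD 3,074.99 × 5.6223 = HKD 17,288.52
HKD 17,288.52 ÷ 5.9139 = CAD 2,923.37
CAD 2,923.37 ÷ 0.12977 = NOK 22,527.32
NOK 22,527.32 × 1.7979 = MXN 40,501.87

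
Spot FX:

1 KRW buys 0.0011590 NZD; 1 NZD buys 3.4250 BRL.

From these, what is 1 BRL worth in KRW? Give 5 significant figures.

1 BRL ÷ 3.4250 = 0.291971 NZD
0.291971 NZD ÷ 0.0011590 = 251.916 KRW

BRL/KRW = 251.92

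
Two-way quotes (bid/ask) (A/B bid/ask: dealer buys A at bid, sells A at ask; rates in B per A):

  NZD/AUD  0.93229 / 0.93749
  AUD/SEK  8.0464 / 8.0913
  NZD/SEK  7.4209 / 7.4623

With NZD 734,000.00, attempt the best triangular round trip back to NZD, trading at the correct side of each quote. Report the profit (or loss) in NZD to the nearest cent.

Best loop NZD → AUD → SEK → NZD:
NZD 734,000.00 × 0.93229 (sell NZD at bid) = AUD 684,300.86
AUD 684,300.86 × 8.0464 (sell AUD at bid) = SEK 5,506,158.44
SEK 5,506,158.44 ÷ 7.4623 (buy NZD at ask) = NZD 737,863.45

Net profit: NZD 3,863.45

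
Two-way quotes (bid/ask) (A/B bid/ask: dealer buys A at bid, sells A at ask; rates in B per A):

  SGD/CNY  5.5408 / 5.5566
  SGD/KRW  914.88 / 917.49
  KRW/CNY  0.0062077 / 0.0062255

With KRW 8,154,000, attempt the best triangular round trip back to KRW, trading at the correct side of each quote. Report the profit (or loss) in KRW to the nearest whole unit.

Net profit: KRW 180,056

Best loop KRW → CNY → SGD → KRW:
KRW 8,154,000 × 0.0062077 (sell KRW at bid) = CNY 50,617.59
CNY 50,617.59 ÷ 5.5566 (buy SGD at ask) = SGD 9,109.45
SGD 9,109.45 × 914.88 (sell SGD at bid) = KRW 8,334,056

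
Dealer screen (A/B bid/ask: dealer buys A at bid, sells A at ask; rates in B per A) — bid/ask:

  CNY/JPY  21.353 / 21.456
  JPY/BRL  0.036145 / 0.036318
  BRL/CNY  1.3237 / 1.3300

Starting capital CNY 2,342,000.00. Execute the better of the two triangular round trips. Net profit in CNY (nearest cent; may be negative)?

Net profit: CNY 50,674.32

Best loop CNY → JPY → BRL → CNY:
CNY 2,342,000.00 × 21.353 (sell CNY at bid) = JPY 50,008,726
JPY 50,008,726 × 0.036145 (sell JPY at bid) = BRL 1,807,565.40
BRL 1,807,565.40 × 1.3237 (sell BRL at bid) = CNY 2,392,674.32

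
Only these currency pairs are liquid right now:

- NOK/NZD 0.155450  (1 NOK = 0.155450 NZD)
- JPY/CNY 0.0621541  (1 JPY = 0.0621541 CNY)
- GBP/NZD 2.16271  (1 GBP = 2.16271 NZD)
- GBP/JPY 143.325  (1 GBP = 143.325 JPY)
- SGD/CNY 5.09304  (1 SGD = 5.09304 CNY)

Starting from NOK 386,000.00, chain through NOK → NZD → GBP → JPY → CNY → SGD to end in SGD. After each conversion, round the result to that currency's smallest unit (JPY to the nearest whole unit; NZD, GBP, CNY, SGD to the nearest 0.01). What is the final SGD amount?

NOK 386,000.00 × 0.155450 = NZD 60,003.70
NZD 60,003.70 ÷ 2.16271 = GBP 27,744.68
GBP 27,744.68 × 143.325 = JPY 3,976,506
JPY 3,976,506 × 0.0621541 = CNY 247,156.15
CNY 247,156.15 ÷ 5.09304 = SGD 48,528.22

SGD 48,528.22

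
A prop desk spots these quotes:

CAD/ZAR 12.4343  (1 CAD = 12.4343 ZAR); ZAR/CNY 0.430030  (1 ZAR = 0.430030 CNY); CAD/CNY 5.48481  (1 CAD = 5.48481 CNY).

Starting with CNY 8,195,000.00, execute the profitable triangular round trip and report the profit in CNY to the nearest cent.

Profitable loop is CNY → ZAR → CAD → CNY:
CNY 8,195,000.00 ÷ 0.430030 = ZAR 19,056,809.99
ZAR 19,056,809.99 ÷ 12.4343 = CAD 1,532,600.15
CAD 1,532,600.15 × 5.48481 = CNY 8,406,020.60
Profit = CNY 8,406,020.60 − CNY 8,195,000.00

Profit: CNY 211,020.60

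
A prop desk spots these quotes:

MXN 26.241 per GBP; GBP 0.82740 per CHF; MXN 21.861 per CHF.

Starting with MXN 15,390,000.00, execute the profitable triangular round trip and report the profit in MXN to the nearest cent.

Profitable loop is MXN → GBP → CHF → MXN:
MXN 15,390,000.00 ÷ 26.241 = GBP 586,486.80
GBP 586,486.80 ÷ 0.82740 = CHF 708,831.03
CHF 708,831.03 × 21.861 = MXN 15,495,755.18
Profit = MXN 15,495,755.18 − MXN 15,390,000.00

Profit: MXN 105,755.18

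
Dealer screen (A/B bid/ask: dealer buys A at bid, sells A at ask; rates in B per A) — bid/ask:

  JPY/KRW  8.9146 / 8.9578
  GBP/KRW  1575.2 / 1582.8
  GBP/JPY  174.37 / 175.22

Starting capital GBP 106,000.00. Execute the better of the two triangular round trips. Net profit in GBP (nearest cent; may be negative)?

Net profit: GBP 379.15

Best loop GBP → KRW → JPY → GBP:
GBP 106,000.00 × 1575.2 (sell GBP at bid) = KRW 166,971,200
KRW 166,971,200 ÷ 8.9578 (buy JPY at ask) = JPY 18,639,755
JPY 18,639,755 ÷ 175.22 (buy GBP at ask) = GBP 106,379.15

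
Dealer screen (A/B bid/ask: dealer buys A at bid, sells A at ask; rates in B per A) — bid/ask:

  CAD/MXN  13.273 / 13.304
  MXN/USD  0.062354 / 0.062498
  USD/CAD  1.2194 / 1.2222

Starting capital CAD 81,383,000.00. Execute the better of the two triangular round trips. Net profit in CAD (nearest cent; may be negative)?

Net profit: CAD 749,170.27

Best loop CAD → MXN → USD → CAD:
CAD 81,383,000.00 × 13.273 (sell CAD at bid) = MXN 1,080,196,559.00
MXN 1,080,196,559.00 × 0.062354 (sell MXN at bid) = USD 67,354,576.24
USD 67,354,576.24 × 1.2194 (sell USD at bid) = CAD 82,132,170.27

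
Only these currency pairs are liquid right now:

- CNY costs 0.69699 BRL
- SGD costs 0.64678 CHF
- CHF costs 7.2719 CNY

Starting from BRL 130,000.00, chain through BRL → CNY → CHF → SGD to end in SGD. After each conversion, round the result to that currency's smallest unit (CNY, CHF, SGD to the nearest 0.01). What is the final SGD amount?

BRL 130,000.00 ÷ 0.69699 = CNY 186,516.31
CNY 186,516.31 ÷ 7.2719 = CHF 25,648.91
CHF 25,648.91 ÷ 0.64678 = SGD 39,656.31

SGD 39,656.31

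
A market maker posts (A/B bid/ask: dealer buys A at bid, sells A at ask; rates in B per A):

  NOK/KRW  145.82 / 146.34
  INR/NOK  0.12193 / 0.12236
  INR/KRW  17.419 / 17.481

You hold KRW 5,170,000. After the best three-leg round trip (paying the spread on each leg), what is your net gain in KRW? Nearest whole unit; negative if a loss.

Best loop KRW → INR → NOK → KRW:
KRW 5,170,000 ÷ 17.481 (buy INR at ask) = INR 295,749.67
INR 295,749.67 × 0.12193 (sell INR at bid) = NOK 36,060.76
NOK 36,060.76 × 145.82 (sell NOK at bid) = KRW 5,258,380

Net profit: KRW 88,380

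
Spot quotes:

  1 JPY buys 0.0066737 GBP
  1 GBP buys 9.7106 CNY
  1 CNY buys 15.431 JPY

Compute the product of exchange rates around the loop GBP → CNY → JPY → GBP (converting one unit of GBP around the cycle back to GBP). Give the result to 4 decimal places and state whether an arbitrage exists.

Around GBP → CNY → JPY → GBP: 1 × 9.7106 × 15.431 × 0.0066737 = 1.000016
Product ≈ 1 (deviation 0.002%, within rounding noise).

1.0000 (no arbitrage)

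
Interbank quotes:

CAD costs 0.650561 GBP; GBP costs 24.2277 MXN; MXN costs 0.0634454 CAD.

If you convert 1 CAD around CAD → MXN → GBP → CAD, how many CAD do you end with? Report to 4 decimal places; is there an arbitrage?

1.0000 (no arbitrage)

Around CAD → MXN → GBP → CAD: 1 ÷ 0.0634454 ÷ 24.2277 ÷ 0.650561 = 0.999999
Product ≈ 1 (deviation 0.000%, within rounding noise).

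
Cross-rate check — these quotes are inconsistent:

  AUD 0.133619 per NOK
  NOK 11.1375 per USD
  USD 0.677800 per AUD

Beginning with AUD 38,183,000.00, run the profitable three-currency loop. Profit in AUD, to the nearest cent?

Profitable loop is AUD → USD → NOK → AUD:
AUD 38,183,000.00 × 0.677800 = USD 25,880,437.40
USD 25,880,437.40 × 11.1375 = NOK 288,243,371.54
NOK 288,243,371.54 × 0.133619 = AUD 38,514,791.06
Profit = AUD 38,514,791.06 − AUD 38,183,000.00

Profit: AUD 331,791.06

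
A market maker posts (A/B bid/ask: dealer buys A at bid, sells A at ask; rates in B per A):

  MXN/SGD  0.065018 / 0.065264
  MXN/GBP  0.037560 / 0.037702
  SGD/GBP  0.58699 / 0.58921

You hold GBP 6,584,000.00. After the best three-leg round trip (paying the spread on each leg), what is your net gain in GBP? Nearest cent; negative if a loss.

Best loop GBP → MXN → SGD → GBP:
GBP 6,584,000.00 ÷ 0.037702 (buy MXN at ask) = MXN 174,632,645.48
MXN 174,632,645.48 × 0.065018 (sell MXN at bid) = SGD 11,354,265.34
SGD 11,354,265.34 × 0.58699 (sell SGD at bid) = GBP 6,664,840.21

Net profit: GBP 80,840.21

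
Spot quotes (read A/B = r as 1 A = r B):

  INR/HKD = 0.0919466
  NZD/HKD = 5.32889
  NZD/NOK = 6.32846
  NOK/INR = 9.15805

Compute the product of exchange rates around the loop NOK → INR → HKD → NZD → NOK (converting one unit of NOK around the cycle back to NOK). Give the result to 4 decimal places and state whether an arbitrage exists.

Around NOK → INR → HKD → NZD → NOK: 1 × 9.15805 × 0.0919466 ÷ 5.32889 × 6.32846 = 1.000000
Product ≈ 1 (deviation 0.000%, within rounding noise).

1.0000 (no arbitrage)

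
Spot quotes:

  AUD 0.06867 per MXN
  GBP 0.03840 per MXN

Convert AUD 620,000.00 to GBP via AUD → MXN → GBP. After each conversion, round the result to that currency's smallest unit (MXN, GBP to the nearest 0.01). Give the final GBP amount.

GBP 346,701.62

AUD 620,000.00 ÷ 0.06867 = MXN 9,028,687.93
MXN 9,028,687.93 × 0.03840 = GBP 346,701.62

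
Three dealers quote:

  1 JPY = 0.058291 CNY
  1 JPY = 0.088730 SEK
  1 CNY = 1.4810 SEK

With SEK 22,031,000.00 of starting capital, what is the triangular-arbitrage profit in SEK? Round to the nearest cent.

Profit: SEK 612,738.33

Profitable loop is SEK → CNY → JPY → SEK:
SEK 22,031,000.00 ÷ 1.4810 = CNY 14,875,759.62
CNY 14,875,759.62 ÷ 0.058291 = JPY 255,198,223
JPY 255,198,223 × 0.088730 = SEK 22,643,738.33
Profit = SEK 22,643,738.33 − SEK 22,031,000.00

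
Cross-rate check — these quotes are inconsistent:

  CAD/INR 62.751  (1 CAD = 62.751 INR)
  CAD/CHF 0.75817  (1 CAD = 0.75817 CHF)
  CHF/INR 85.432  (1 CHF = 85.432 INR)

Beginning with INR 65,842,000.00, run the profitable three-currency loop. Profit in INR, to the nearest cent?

Profit: INR 2,120,529.21

Profitable loop is INR → CAD → CHF → INR:
INR 65,842,000.00 ÷ 62.751 = CAD 1,049,258.18
CAD 1,049,258.18 × 0.75817 = CHF 795,516.07
CHF 795,516.07 × 85.432 = INR 67,962,529.21
Profit = INR 67,962,529.21 − INR 65,842,000.00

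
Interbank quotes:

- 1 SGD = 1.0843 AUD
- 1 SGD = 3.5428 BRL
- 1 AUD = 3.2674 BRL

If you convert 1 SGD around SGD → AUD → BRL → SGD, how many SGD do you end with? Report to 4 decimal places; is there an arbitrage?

Around SGD → AUD → BRL → SGD: 1 × 1.0843 × 3.2674 ÷ 3.5428 = 1.000012
Product ≈ 1 (deviation 0.001%, within rounding noise).

1.0000 (no arbitrage)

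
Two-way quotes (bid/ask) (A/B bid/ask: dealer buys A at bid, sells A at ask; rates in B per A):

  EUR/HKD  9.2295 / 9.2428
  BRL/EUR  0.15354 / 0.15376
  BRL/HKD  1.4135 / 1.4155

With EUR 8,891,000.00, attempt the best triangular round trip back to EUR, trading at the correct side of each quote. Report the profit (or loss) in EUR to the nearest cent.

Net profit: EUR 10,033.73

Best loop EUR → HKD → BRL → EUR:
EUR 8,891,000.00 × 9.2295 (sell EUR at bid) = HKD 82,059,484.50
HKD 82,059,484.50 ÷ 1.4155 (buy BRL at ask) = BRL 57,972,083.72
BRL 57,972,083.72 × 0.15354 (sell BRL at bid) = EUR 8,901,033.73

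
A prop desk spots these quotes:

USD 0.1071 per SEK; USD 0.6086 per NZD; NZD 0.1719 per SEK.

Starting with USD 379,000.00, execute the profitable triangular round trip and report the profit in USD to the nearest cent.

Profit: USD 8,990.29

Profitable loop is USD → NZD → SEK → USD:
USD 379,000.00 ÷ 0.6086 = NZD 622,740.72
NZD 622,740.72 ÷ 0.1719 = SEK 3,622,691.78
SEK 3,622,691.78 × 0.1071 = USD 387,990.29
Profit = USD 387,990.29 − USD 379,000.00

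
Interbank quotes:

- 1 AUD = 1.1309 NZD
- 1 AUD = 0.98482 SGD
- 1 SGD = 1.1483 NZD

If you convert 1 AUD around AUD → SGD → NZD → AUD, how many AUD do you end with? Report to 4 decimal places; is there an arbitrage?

Around AUD → SGD → NZD → AUD: 1 × 0.98482 × 1.1483 ÷ 1.1309 = 0.999972
Product ≈ 1 (deviation 0.003%, within rounding noise).

1.0000 (no arbitrage)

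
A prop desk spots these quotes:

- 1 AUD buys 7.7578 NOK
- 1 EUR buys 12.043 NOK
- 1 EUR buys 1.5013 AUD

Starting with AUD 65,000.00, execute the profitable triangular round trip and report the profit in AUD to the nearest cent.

Profit: AUD 2,211.25

Profitable loop is AUD → EUR → NOK → AUD:
AUD 65,000.00 ÷ 1.5013 = EUR 43,295.81
EUR 43,295.81 × 12.043 = NOK 521,411.44
NOK 521,411.44 ÷ 7.7578 = AUD 67,211.25
Profit = AUD 67,211.25 − AUD 65,000.00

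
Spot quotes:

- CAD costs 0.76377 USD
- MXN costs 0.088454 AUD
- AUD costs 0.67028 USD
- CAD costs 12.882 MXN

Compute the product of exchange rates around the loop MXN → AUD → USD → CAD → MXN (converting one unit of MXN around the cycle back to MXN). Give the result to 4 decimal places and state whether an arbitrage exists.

Around MXN → AUD → USD → CAD → MXN: 1 × 0.088454 × 0.67028 ÷ 0.76377 × 12.882 = 0.999987
Product ≈ 1 (deviation 0.001%, within rounding noise).

1.0000 (no arbitrage)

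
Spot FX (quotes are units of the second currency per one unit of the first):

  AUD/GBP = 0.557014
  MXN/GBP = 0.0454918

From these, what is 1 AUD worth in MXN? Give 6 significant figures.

1 AUD × 0.557014 = 0.557014 GBP
0.557014 GBP ÷ 0.0454918 = 12.2443 MXN

AUD/MXN = 12.2443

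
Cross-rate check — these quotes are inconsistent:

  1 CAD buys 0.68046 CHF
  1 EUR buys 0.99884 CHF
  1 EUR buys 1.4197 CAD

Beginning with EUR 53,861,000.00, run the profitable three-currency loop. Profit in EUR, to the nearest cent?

Profitable loop is EUR → CHF → CAD → EUR:
EUR 53,861,000.00 × 0.99884 = CHF 53,798,521.24
CHF 53,798,521.24 ÷ 0.68046 = CAD 79,061,989.30
CAD 79,061,989.30 ÷ 1.4197 = EUR 55,689,222.58
Profit = EUR 55,689,222.58 − EUR 53,861,000.00

Profit: EUR 1,828,222.58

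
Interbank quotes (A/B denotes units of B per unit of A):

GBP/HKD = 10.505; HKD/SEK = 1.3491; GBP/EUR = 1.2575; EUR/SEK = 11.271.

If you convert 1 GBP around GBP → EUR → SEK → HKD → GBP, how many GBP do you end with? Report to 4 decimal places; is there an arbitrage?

1.0001 (no arbitrage)

Around GBP → EUR → SEK → HKD → GBP: 1 × 1.2575 × 11.271 ÷ 1.3491 ÷ 10.505 = 1.000070
Product ≈ 1 (deviation 0.007%, within rounding noise).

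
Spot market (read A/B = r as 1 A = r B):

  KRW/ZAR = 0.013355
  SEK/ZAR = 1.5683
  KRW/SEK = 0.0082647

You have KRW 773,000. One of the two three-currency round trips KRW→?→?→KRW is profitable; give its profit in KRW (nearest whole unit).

Profit: KRW 23,466

Profitable loop is KRW → ZAR → SEK → KRW:
KRW 773,000 × 0.013355 = ZAR 10,323.42
ZAR 10,323.42 ÷ 1.5683 = SEK 6,582.55
SEK 6,582.55 ÷ 0.0082647 = KRW 796,466
Profit = KRW 796,466 − KRW 773,000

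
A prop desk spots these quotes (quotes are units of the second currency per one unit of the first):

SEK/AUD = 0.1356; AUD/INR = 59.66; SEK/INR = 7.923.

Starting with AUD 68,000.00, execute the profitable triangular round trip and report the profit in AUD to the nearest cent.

Profit: AUD 1,432.40

Profitable loop is AUD → INR → SEK → AUD:
AUD 68,000.00 × 59.66 = INR 4,056,880.00
INR 4,056,880.00 ÷ 7.923 = SEK 512,038.37
SEK 512,038.37 × 0.1356 = AUD 69,432.40
Profit = AUD 69,432.40 − AUD 68,000.00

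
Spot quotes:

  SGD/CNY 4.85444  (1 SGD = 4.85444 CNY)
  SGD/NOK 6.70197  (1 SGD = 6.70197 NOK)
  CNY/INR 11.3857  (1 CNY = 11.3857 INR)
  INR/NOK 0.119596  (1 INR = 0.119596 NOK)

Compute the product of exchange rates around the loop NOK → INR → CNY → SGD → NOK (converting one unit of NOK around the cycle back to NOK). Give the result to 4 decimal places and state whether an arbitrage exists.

Around NOK → INR → CNY → SGD → NOK: 1 ÷ 0.119596 ÷ 11.3857 ÷ 4.85444 × 6.70197 = 1.013881
Product > 1; profitable direction is NOK → INR → CNY → SGD → NOK.

1.0139 (arbitrage exists)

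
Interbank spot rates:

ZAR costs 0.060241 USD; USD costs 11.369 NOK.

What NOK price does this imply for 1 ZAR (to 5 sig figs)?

1 ZAR × 0.060241 = 0.060241 USD
0.060241 USD × 11.369 = 0.68488 NOK

ZAR/NOK = 0.68488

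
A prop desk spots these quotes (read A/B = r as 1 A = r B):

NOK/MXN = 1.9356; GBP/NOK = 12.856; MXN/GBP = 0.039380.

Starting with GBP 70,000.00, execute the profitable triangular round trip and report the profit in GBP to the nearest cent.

Profitable loop is GBP → MXN → NOK → GBP:
GBP 70,000.00 ÷ 0.039380 = MXN 1,777,552.06
MXN 1,777,552.06 ÷ 1.9356 = NOK 918,346.80
NOK 918,346.80 ÷ 12.856 = GBP 71,433.32
Profit = GBP 71,433.32 − GBP 70,000.00

Profit: GBP 1,433.32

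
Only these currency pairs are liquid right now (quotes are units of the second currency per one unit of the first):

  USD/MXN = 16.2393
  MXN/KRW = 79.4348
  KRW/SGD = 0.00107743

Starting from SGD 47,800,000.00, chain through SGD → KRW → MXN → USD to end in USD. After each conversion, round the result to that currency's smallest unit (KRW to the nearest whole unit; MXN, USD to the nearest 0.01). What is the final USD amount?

SGD 47,800,000.00 ÷ 0.00107743 = KRW 44,364,831,126
KRW 44,364,831,126 ÷ 79.4348 = MXN 558,506,235.63
MXN 558,506,235.63 ÷ 16.2393 = USD 34,392,260.48

USD 34,392,260.48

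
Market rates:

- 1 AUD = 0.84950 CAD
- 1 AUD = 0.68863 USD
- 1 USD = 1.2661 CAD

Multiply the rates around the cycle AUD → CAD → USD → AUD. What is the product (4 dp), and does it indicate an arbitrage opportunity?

Around AUD → CAD → USD → AUD: 1 × 0.84950 ÷ 1.2661 ÷ 0.68863 = 0.974338
Product < 1; profitable direction is AUD → USD → CAD → AUD.

0.9743 (arbitrage exists)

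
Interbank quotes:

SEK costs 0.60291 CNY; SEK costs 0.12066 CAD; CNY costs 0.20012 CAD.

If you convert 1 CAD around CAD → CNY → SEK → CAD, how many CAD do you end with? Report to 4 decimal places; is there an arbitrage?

1.0000 (no arbitrage)

Around CAD → CNY → SEK → CAD: 1 ÷ 0.20012 ÷ 0.60291 × 0.12066 = 1.000047
Product ≈ 1 (deviation 0.005%, within rounding noise).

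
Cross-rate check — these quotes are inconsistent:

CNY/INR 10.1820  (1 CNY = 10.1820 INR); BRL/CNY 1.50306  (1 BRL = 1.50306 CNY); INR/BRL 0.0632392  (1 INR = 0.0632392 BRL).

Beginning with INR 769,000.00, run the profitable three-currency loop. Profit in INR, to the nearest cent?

Profit: INR 25,567.07

Profitable loop is INR → CNY → BRL → INR:
INR 769,000.00 ÷ 10.1820 = CNY 75,525.44
CNY 75,525.44 ÷ 1.50306 = BRL 50,247.79
BRL 50,247.79 ÷ 0.0632392 = INR 794,567.07
Profit = INR 794,567.07 − INR 769,000.00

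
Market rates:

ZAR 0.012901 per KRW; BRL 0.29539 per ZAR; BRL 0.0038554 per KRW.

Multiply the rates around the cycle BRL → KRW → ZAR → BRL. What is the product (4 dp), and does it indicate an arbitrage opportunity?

Around BRL → KRW → ZAR → BRL: 1 ÷ 0.0038554 × 0.012901 × 0.29539 = 0.988439
Product < 1; profitable direction is BRL → ZAR → KRW → BRL.

0.9884 (arbitrage exists)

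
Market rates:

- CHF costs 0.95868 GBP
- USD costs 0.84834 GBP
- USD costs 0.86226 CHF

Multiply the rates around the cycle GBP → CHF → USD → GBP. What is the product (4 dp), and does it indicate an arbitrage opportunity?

Around GBP → CHF → USD → GBP: 1 ÷ 0.95868 ÷ 0.86226 × 0.84834 = 1.026262
Product > 1; profitable direction is GBP → CHF → USD → GBP.

1.0263 (arbitrage exists)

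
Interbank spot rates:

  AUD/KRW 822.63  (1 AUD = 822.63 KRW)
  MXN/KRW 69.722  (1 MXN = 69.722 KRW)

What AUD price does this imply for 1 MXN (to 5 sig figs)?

1 MXN × 69.722 = 69.722 KRW
69.722 KRW ÷ 822.63 = 0.084755 AUD

MXN/AUD = 0.084755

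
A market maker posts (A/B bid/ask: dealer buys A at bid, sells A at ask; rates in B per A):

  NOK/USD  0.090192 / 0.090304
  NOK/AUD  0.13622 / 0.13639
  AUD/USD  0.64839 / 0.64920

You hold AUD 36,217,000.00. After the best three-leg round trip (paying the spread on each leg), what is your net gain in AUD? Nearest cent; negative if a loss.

Best loop AUD → NOK → USD → AUD:
AUD 36,217,000.00 ÷ 0.13639 (buy NOK at ask) = NOK 265,539,995.60
NOK 265,539,995.60 × 0.090192 (sell NOK at bid) = USD 23,949,583.28
USD 23,949,583.28 ÷ 0.64920 (buy AUD at ask) = AUD 36,890,916.95

Net profit: AUD 673,916.95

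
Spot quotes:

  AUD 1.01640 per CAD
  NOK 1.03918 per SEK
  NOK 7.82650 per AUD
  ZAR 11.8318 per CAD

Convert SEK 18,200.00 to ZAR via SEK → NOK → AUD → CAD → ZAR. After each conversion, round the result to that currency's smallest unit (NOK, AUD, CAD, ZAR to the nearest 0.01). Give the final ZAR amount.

SEK 18,200.00 × 1.03918 = NOK 18,913.08
NOK 18,913.08 ÷ 7.82650 = AUD 2,416.54
AUD 2,416.54 ÷ 1.01640 = CAD 2,377.55
CAD 2,377.55 × 11.8318 = ZAR 28,130.70

ZAR 28,130.70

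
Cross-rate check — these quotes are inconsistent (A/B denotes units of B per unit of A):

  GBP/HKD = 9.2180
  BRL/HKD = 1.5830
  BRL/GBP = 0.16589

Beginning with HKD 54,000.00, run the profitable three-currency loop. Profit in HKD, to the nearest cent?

Profitable loop is HKD → GBP → BRL → HKD:
HKD 54,000.00 ÷ 9.2180 = GBP 5,858.10
GBP 5,858.10 ÷ 0.16589 = BRL 35,313.18
BRL 35,313.18 × 1.5830 = HKD 55,900.77
Profit = HKD 55,900.77 − HKD 54,000.00

Profit: HKD 1,900.77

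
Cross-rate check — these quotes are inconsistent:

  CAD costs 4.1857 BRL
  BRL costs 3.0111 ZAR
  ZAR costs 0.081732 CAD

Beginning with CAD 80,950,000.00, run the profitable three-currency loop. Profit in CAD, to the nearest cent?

Profit: CAD 2,437,750.13

Profitable loop is CAD → BRL → ZAR → CAD:
CAD 80,950,000.00 × 4.1857 = BRL 338,832,415.00
BRL 338,832,415.00 × 3.0111 = ZAR 1,020,258,284.81
ZAR 1,020,258,284.81 × 0.081732 = CAD 83,387,750.13
Profit = CAD 83,387,750.13 − CAD 80,950,000.00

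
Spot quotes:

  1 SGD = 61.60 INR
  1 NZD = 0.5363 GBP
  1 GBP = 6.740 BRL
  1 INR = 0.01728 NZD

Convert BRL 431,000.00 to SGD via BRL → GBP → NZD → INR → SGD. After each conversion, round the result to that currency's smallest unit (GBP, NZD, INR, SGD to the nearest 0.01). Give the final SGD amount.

SGD 112,017.31

BRL 431,000.00 ÷ 6.740 = GBP 63,946.59
GBP 63,946.59 ÷ 0.5363 = NZD 119,236.60
NZD 119,236.60 ÷ 0.01728 = INR 6,900,266.20
INR 6,900,266.20 ÷ 61.60 = SGD 112,017.31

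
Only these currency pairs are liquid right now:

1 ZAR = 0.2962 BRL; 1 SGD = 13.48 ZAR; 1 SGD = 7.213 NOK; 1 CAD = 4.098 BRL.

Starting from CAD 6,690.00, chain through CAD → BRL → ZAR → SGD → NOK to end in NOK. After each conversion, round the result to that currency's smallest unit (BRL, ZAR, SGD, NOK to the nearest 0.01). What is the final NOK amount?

CAD 6,690.00 × 4.098 = BRL 27,415.62
BRL 27,415.62 ÷ 0.2962 = ZAR 92,557.80
ZAR 92,557.80 ÷ 13.48 = SGD 6,866.31
SGD 6,866.31 × 7.213 = NOK 49,526.69

NOK 49,526.69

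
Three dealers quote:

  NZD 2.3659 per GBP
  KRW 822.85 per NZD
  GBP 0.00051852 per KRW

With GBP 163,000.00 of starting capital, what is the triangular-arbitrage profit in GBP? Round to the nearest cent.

Profit: GBP 1,539.50

Profitable loop is GBP → NZD → KRW → GBP:
GBP 163,000.00 × 2.3659 = NZD 385,641.70
NZD 385,641.70 × 822.85 = KRW 317,325,273
KRW 317,325,273 × 0.00051852 = GBP 164,539.50
Profit = GBP 164,539.50 − GBP 163,000.00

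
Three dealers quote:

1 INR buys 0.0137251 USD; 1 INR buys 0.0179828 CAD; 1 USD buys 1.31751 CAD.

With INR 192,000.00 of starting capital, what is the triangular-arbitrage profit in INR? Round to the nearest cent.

Profit: INR 1,069.36

Profitable loop is INR → USD → CAD → INR:
INR 192,000.00 × 0.0137251 = USD 2,635.22
USD 2,635.22 × 1.31751 = CAD 3,471.93
CAD 3,471.93 ÷ 0.0179828 = INR 193,069.36
Profit = INR 193,069.36 − INR 192,000.00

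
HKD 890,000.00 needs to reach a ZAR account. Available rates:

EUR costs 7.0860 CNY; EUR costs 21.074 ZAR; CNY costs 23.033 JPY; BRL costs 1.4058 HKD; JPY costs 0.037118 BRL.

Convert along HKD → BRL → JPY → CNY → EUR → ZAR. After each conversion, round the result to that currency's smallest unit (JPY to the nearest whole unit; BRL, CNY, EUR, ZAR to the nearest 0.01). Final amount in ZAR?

ZAR 2,202,303.81

HKD 890,000.00 ÷ 1.4058 = BRL 633,091.48
BRL 633,091.48 ÷ 0.037118 = JPY 17,056,185
JPY 17,056,185 ÷ 23.033 = CNY 740,510.79
CNY 740,510.79 ÷ 7.0860 = EUR 104,503.36
EUR 104,503.36 × 21.074 = ZAR 2,202,303.81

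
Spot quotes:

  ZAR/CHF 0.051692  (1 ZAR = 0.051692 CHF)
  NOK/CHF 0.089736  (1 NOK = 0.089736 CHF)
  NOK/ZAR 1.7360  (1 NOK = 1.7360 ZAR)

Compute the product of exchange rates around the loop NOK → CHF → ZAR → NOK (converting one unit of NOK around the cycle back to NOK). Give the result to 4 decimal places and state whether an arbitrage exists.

Around NOK → CHF → ZAR → NOK: 1 × 0.089736 ÷ 0.051692 ÷ 1.7360 = 0.999985
Product ≈ 1 (deviation 0.001%, within rounding noise).

1.0000 (no arbitrage)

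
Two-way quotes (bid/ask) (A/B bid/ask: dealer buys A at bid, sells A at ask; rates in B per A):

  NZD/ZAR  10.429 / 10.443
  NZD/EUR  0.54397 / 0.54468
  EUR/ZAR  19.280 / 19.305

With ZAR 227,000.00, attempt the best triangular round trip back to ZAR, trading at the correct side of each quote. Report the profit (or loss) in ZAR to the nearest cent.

Best loop ZAR → NZD → EUR → ZAR:
ZAR 227,000.00 ÷ 10.443 (buy NZD at ask) = NZD 21,737.05
NZD 21,737.05 × 0.54397 (sell NZD at bid) = EUR 11,824.30
EUR 11,824.30 × 19.280 (sell EUR at bid) = ZAR 227,972.55

Net profit: ZAR 972.55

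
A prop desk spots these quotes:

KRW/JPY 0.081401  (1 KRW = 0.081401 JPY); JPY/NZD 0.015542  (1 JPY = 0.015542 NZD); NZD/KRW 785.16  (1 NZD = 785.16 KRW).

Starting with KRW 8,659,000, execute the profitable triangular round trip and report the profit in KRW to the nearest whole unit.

Profitable loop is KRW → NZD → JPY → KRW:
KRW 8,659,000 ÷ 785.16 = NZD 11,028.33
NZD 11,028.33 ÷ 0.015542 = JPY 709,582
JPY 709,582 ÷ 0.081401 = KRW 8,717,118
Profit = KRW 8,717,118 − KRW 8,659,000

Profit: KRW 58,118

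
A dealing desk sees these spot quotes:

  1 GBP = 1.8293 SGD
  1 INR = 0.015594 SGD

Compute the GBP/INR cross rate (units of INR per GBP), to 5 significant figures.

GBP/INR = 117.31

1 GBP × 1.8293 = 1.8293 SGD
1.8293 SGD ÷ 0.015594 = 117.308 INR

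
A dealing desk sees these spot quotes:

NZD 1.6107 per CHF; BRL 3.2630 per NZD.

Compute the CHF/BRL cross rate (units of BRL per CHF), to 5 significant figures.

CHF/BRL = 5.2557

1 CHF × 1.6107 = 1.6107 NZD
1.6107 NZD × 3.2630 = 5.25571 BRL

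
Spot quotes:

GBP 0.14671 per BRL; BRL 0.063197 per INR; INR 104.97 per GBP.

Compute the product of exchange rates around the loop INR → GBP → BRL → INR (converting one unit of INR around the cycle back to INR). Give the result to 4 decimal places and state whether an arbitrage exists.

Around INR → GBP → BRL → INR: 1 ÷ 104.97 ÷ 0.14671 ÷ 0.063197 = 1.027492
Product > 1; profitable direction is INR → GBP → BRL → INR.

1.0275 (arbitrage exists)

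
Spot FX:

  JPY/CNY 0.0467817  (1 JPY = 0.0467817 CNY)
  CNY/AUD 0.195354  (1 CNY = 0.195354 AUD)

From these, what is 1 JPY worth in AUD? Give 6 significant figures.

JPY/AUD = 0.00913899

1 JPY × 0.0467817 = 0.0467817 CNY
0.0467817 CNY × 0.195354 = 0.00913899 AUD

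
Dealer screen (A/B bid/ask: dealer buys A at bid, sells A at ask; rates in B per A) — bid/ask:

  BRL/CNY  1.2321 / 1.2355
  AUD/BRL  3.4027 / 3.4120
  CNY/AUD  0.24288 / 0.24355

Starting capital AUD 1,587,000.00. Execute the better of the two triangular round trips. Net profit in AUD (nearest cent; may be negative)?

Net profit: AUD 28,988.63

Best loop AUD → BRL → CNY → AUD:
AUD 1,587,000.00 × 3.4027 (sell AUD at bid) = BRL 5,400,084.90
BRL 5,400,084.90 × 1.2321 (sell BRL at bid) = CNY 6,653,444.61
CNY 6,653,444.61 × 0.24288 (sell CNY at bid) = AUD 1,615,988.63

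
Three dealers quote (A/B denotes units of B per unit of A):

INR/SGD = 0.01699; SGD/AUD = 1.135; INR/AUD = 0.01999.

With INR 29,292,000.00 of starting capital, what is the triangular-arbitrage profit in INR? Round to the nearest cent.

Profitable loop is INR → AUD → SGD → INR:
INR 29,292,000.00 × 0.01999 = AUD 585,547.08
AUD 585,547.08 ÷ 1.135 = SGD 515,900.51
SGD 515,900.51 ÷ 0.01699 = INR 30,364,950.62
Profit = INR 30,364,950.62 − INR 29,292,000.00

Profit: INR 1,072,950.62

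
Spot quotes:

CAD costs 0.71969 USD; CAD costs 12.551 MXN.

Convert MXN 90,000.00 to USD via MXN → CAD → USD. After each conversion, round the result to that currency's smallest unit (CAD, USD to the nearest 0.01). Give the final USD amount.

MXN 90,000.00 ÷ 12.551 = CAD 7,170.74
CAD 7,170.74 × 0.71969 = USD 5,160.71

USD 5,160.71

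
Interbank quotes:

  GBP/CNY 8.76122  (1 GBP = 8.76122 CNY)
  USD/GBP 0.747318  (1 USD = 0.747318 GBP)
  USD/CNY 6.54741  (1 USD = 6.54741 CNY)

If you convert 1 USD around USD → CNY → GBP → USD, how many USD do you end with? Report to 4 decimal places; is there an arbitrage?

1.0000 (no arbitrage)

Around USD → CNY → GBP → USD: 1 × 6.54741 ÷ 8.76122 ÷ 0.747318 = 0.999999
Product ≈ 1 (deviation 0.000%, within rounding noise).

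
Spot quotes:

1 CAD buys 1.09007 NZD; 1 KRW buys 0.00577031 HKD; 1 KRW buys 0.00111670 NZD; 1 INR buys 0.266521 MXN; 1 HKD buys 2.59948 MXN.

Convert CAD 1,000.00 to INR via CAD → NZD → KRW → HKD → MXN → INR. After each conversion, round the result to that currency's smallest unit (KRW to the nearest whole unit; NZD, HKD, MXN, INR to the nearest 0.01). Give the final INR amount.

INR 54,937.96

CAD 1,000.00 × 1.09007 = NZD 1,090.07
NZD 1,090.07 ÷ 0.00111670 = KRW 976,153
KRW 976,153 × 0.00577031 = HKD 5,632.71
HKD 5,632.71 × 2.59948 = MXN 14,642.12
MXN 14,642.12 ÷ 0.266521 = INR 54,937.96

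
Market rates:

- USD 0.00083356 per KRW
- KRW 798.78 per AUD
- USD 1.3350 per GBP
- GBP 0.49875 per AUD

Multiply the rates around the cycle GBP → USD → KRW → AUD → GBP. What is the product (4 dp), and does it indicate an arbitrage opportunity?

Around GBP → USD → KRW → AUD → GBP: 1 × 1.3350 ÷ 0.00083356 ÷ 798.78 × 0.49875 = 1.000000
Product ≈ 1 (deviation 0.000%, within rounding noise).

1.0000 (no arbitrage)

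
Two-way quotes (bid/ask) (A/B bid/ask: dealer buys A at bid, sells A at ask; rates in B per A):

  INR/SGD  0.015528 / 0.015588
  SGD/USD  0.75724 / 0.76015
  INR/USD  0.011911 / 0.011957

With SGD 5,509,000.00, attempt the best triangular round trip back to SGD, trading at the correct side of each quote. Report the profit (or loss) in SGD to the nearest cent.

Net profit: SGD 28,723.91

Best loop SGD → INR → USD → SGD:
SGD 5,509,000.00 ÷ 0.015588 (buy INR at ask) = INR 353,412,881.70
INR 353,412,881.70 × 0.011911 (sell INR at bid) = USD 4,209,500.83
USD 4,209,500.83 ÷ 0.76015 (buy SGD at ask) = SGD 5,537,723.91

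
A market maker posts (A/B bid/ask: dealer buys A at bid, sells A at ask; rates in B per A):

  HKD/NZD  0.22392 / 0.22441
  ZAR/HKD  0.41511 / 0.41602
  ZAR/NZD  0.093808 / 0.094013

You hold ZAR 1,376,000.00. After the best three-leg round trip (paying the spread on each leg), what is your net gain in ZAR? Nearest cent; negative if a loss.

Net profit: ZAR 6,617.01

Best loop ZAR → NZD → HKD → ZAR:
ZAR 1,376,000.00 × 0.093808 (sell ZAR at bid) = NZD 129,079.81
NZD 129,079.81 ÷ 0.22441 (buy HKD at ask) = HKD 575,196.33
HKD 575,196.33 ÷ 0.41602 (buy ZAR at ask) = ZAR 1,382,617.01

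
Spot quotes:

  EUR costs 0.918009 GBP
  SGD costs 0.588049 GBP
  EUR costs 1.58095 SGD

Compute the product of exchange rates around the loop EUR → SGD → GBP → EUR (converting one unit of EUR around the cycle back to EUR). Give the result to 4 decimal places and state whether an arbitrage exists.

Around EUR → SGD → GBP → EUR: 1 × 1.58095 × 0.588049 ÷ 0.918009 = 1.012709
Product > 1; profitable direction is EUR → SGD → GBP → EUR.

1.0127 (arbitrage exists)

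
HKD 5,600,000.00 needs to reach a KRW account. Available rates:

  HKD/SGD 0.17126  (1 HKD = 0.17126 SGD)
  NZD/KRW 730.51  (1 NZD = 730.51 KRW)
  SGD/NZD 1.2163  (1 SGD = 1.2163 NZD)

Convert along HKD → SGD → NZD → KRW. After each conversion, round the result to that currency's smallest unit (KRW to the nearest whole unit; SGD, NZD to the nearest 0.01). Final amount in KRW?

HKD 5,600,000.00 × 0.17126 = SGD 959,056.00
SGD 959,056.00 × 1.2163 = NZD 1,166,499.81
NZD 1,166,499.81 × 730.51 = KRW 852,139,776

KRW 852,139,776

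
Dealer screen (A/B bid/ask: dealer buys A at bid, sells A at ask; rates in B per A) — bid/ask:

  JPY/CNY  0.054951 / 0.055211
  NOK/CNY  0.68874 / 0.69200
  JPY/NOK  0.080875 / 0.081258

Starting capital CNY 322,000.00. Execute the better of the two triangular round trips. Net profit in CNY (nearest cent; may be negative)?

Net profit: CNY 2,862.71

Best loop CNY → JPY → NOK → CNY:
CNY 322,000.00 ÷ 0.055211 (buy JPY at ask) = JPY 5,832,171
JPY 5,832,171 × 0.080875 (sell JPY at bid) = NOK 471,676.84
NOK 471,676.84 × 0.68874 (sell NOK at bid) = CNY 324,862.71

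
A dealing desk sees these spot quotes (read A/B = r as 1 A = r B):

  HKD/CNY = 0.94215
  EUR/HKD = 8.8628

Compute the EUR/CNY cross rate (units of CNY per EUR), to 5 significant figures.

1 EUR × 8.8628 = 8.8628 HKD
8.8628 HKD × 0.94215 = 8.35009 CNY

EUR/CNY = 8.3501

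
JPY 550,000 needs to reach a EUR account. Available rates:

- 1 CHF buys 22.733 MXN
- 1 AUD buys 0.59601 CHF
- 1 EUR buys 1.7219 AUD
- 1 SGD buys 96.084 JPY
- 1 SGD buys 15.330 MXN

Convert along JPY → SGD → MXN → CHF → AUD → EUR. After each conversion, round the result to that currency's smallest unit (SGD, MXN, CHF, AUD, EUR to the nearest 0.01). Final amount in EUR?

EUR 3,761.28

JPY 550,000 ÷ 96.084 = SGD 5,724.16
SGD 5,724.16 × 15.330 = MXN 87,751.37
MXN 87,751.37 ÷ 22.733 = CHF 3,860.09
CHF 3,860.09 ÷ 0.59601 = AUD 6,476.55
AUD 6,476.55 ÷ 1.7219 = EUR 3,761.28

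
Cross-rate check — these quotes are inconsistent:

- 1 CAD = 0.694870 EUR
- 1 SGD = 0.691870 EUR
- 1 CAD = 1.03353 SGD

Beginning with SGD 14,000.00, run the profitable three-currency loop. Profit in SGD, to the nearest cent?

Profitable loop is SGD → EUR → CAD → SGD:
SGD 14,000.00 × 0.691870 = EUR 9,686.18
EUR 9,686.18 ÷ 0.694870 = CAD 13,939.56
CAD 13,939.56 × 1.03353 = SGD 14,406.95
Profit = SGD 14,406.95 − SGD 14,000.00

Profit: SGD 406.95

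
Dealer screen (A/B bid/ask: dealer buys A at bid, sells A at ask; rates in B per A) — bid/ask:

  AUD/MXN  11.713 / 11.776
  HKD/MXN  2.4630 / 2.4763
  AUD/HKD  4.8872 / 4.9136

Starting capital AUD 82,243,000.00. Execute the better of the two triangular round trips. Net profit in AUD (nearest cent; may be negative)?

Net profit: AUD 1,824,023.47

Best loop AUD → HKD → MXN → AUD:
AUD 82,243,000.00 × 4.8872 (sell AUD at bid) = HKD 401,937,989.60
HKD 401,937,989.60 × 2.4630 (sell HKD at bid) = MXN 989,973,268.38
MXN 989,973,268.38 ÷ 11.776 (buy AUD at ask) = AUD 84,067,023.47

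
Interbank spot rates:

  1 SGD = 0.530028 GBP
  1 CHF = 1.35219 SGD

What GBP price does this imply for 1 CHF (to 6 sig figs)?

1 CHF × 1.35219 = 1.35219 SGD
1.35219 SGD × 0.530028 = 0.716699 GBP

CHF/GBP = 0.716699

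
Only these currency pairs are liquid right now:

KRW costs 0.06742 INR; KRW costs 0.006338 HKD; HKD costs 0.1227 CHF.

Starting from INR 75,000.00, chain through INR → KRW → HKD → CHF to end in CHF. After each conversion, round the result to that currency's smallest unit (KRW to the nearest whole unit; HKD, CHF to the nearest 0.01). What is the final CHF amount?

CHF 865.11

INR 75,000.00 ÷ 0.06742 = KRW 1,112,430
KRW 1,112,430 × 0.006338 = HKD 7,050.58
HKD 7,050.58 × 0.1227 = CHF 865.11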